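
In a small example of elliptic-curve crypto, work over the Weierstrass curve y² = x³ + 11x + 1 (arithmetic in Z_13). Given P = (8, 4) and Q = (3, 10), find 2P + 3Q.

(6, 7)

First 2P:
Repeated addition: build up to 2P.
2P: tangent at (8, 4): λ = (3·8² + 11)/(2·4) ≡ 8/8. 8⁻¹ ≡ 5 (mod 13), so λ ≡ 8·5 ≡ 1.
  x = λ² - 8 - 8 = 1 - 16 ≡ 11; y = λ·(8 - 11) - 4 ≡ 6. → (11, 6)
2P = (11, 6).
Next 3Q:
Repeated addition: build up to 3Q.
2Q: tangent at (3, 10): λ = (3·3² + 11)/(2·10) ≡ 12/7. 7⁻¹ ≡ 2 (mod 13), so λ ≡ 12·2 ≡ 11.
  x = λ² - 3 - 3 = 121 - 6 ≡ 11; y = λ·(3 - 11) - 10 ≡ 6. → (11, 6)
3Q: (11, 6) + (3, 10). λ = (10 - 6)/(3 - 11) ≡ 4/5 mod 13. 5⁻¹ ≡ 8 (mod 13), so λ ≡ 6.
  x = λ² - 11 - 3 = 36 - 14 ≡ 9; y = λ·(11 - 9) - 6 ≡ 6. → (9, 6)
3Q = (9, 6).
Finally 2P + 3Q:
(11, 6) + (9, 6). λ = (6 - 6)/(9 - 11) ≡ 0/11 mod 13. 11⁻¹ ≡ 6 (mod 13), so λ ≡ 0.
  x = λ² - 11 - 9 = 0 - 20 ≡ 6; y = λ·(11 - 6) - 6 ≡ 7. → (6, 7)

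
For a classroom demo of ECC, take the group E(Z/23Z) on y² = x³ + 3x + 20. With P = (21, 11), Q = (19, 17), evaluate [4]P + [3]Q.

(13, 5)

First 4P:
Repeated addition: build up to 4P.
2P: tangent at (21, 11): λ = (3·21² + 3)/(2·11) ≡ 15/22. 22⁻¹ ≡ 22 (mod 23) since 22·22 = 484 ≡ 1, so λ ≡ 15·22 ≡ 8.
  x = λ² - 21 - 21 = 64 - 42 ≡ 22; y = λ·(21 - 22) - 11 ≡ 4. → (22, 4)
3P: (22, 4) + (21, 11). λ = (11 - 4)/(21 - 22) ≡ 7/22 mod 23. 22⁻¹ ≡ 22 (mod 23), so λ ≡ 16.
  x = λ² - 22 - 21 = 256 - 43 ≡ 6; y = λ·(22 - 6) - 4 ≡ 22. → (6, 22)
4P: (6, 22) + (21, 11). λ = (11 - 22)/(21 - 6) ≡ 12/15 mod 23. 15⁻¹ ≡ 20 (mod 23), so λ ≡ 10.
  x = λ² - 6 - 21 = 100 - 27 ≡ 4; y = λ·(6 - 4) - 22 ≡ 21. → (4, 21)
4P = (4, 21).
Next 3Q:
Repeated addition: build up to 3Q.
2Q: tangent at (19, 17): λ = (3·19² + 3)/(2·17) ≡ 5/11. 11⁻¹ ≡ 21 (mod 23), so λ ≡ 5·21 ≡ 13.
  x = λ² - 19 - 19 = 169 - 38 ≡ 16; y = λ·(19 - 16) - 17 ≡ 22. → (16, 22)
3Q: (16, 22) + (19, 17). λ = (17 - 22)/(19 - 16) ≡ 18/3 mod 23. 3⁻¹ ≡ 8 (mod 23), so λ ≡ 6.
  x = λ² - 16 - 19 = 36 - 35 ≡ 1; y = λ·(16 - 1) - 22 ≡ 22. → (1, 22)
3Q = (1, 22).
Finally 4P + 3Q:
(4, 21) + (1, 22). λ = (22 - 21)/(1 - 4) ≡ 1/20 mod 23. 20⁻¹ ≡ 15 (mod 23), so λ ≡ 15.
  x = λ² - 4 - 1 = 225 - 5 ≡ 13; y = λ·(4 - 13) - 21 ≡ 5. → (13, 5)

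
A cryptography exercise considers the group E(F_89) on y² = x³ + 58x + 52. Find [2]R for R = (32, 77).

tangent at (32, 77): λ = (3·32² + 58)/(2·77) ≡ 15/65. 65⁻¹ ≡ 63 (mod 89) since 65·63 = 4095 ≡ 1, so λ ≡ 15·63 ≡ 55.
  x = λ² - 32 - 32 = 3025 - 64 ≡ 24; y = λ·(32 - 24) - 77 ≡ 7. → (24, 7)

(24, 7)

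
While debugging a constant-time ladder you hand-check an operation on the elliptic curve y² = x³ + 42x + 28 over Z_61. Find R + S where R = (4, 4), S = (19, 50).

(39, 31)

(4, 4) + (19, 50). λ = (50 - 4)/(19 - 4) ≡ 46/15 mod 61. 15⁻¹ ≡ 57 (mod 61), so λ ≡ 60.
  x = λ² - 4 - 19 = 3600 - 23 ≡ 39; y = λ·(4 - 39) - 4 ≡ 31. → (39, 31)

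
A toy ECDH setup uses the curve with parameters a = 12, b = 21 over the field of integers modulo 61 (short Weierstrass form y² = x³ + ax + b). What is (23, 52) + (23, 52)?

(56, 43)

tangent at (23, 52): λ = (3·23² + 12)/(2·52) ≡ 13/43. 43⁻¹ ≡ 44 (mod 61), so λ ≡ 13·44 ≡ 23.
  x = λ² - 23 - 23 = 529 - 46 ≡ 56; y = λ·(23 - 56) - 52 ≡ 43. → (56, 43)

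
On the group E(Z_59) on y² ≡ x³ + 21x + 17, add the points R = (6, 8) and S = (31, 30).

(51, 35)

(6, 8) + (31, 30). λ = (30 - 8)/(31 - 6) ≡ 22/25 mod 59. 25⁻¹ ≡ 26 (mod 59) since 25·26 = 650 ≡ 1, so λ ≡ 41.
  x = λ² - 6 - 31 = 1681 - 37 ≡ 51; y = λ·(6 - 51) - 8 ≡ 35. → (51, 35)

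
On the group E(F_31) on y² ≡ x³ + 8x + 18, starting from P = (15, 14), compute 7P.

(5, 20)

Repeated addition: build up to 7P.
2P: tangent at (15, 14): λ = (3·15² + 8)/(2·14) ≡ 1/28. 28⁻¹ ≡ 10 (mod 31), so λ ≡ 1·10 ≡ 10.
  x = λ² - 15 - 15 = 100 - 30 ≡ 8; y = λ·(15 - 8) - 14 ≡ 25. → (8, 25)
3P: (8, 25) + (15, 14). λ = (14 - 25)/(15 - 8) ≡ 20/7 mod 31. 7⁻¹ ≡ 9 (mod 31), so λ ≡ 25.
  x = λ² - 8 - 15 = 625 - 23 ≡ 13; y = λ·(8 - 13) - 25 ≡ 5. → (13, 5)
4P: (13, 5) + (15, 14). λ = (14 - 5)/(15 - 13) ≡ 9/2 mod 31. 2⁻¹ ≡ 16 (mod 31), so λ ≡ 20.
  x = λ² - 13 - 15 = 400 - 28 ≡ 0; y = λ·(13 - 0) - 5 ≡ 7. → (0, 7)
5P: (0, 7) + (15, 14). λ = (14 - 7)/(15 - 0) ≡ 7/15 mod 31. 15⁻¹ ≡ 29 (mod 31) since 15·29 = 435 ≡ 1, so λ ≡ 17.
  x = λ² - 0 - 15 = 289 - 15 ≡ 26; y = λ·(0 - 26) - 7 ≡ 16. → (26, 16)
6P: (26, 16) + (15, 14). λ = (14 - 16)/(15 - 26) ≡ 29/20 mod 31. 20⁻¹ ≡ 14 (mod 31) since 20·14 = 280 ≡ 1, so λ ≡ 3.
  x = λ² - 26 - 15 = 9 - 41 ≡ 30; y = λ·(26 - 30) - 16 ≡ 3. → (30, 3)
7P: (30, 3) + (15, 14). λ = (14 - 3)/(15 - 30) ≡ 11/16 mod 31. 16⁻¹ ≡ 2 (mod 31), so λ ≡ 22.
  x = λ² - 30 - 15 = 484 - 45 ≡ 5; y = λ·(30 - 5) - 3 ≡ 20. → (5, 20)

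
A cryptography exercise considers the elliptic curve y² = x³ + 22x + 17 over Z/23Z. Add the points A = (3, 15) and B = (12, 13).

(3, 15) + (12, 13). λ = (13 - 15)/(12 - 3) ≡ 21/9 mod 23. 9⁻¹ ≡ 18 (mod 23) since 9·18 = 162 ≡ 1, so λ ≡ 10.
  x = λ² - 3 - 12 = 100 - 15 ≡ 16; y = λ·(3 - 16) - 15 ≡ 16. → (16, 16)

(16, 16)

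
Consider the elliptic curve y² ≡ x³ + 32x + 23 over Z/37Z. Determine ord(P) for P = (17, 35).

2P: tangent at (17, 35): λ = (3·17² + 32)/(2·35) ≡ 11/33. 33⁻¹ ≡ 9 (mod 37) since 33·9 = 297 ≡ 1, so λ ≡ 11·9 ≡ 25.
  x = λ² - 17 - 17 = 625 - 34 ≡ 36; y = λ·(17 - 36) - 35 ≡ 8. → (36, 8)
3P: (36, 8) + (17, 35). λ = (35 - 8)/(17 - 36) ≡ 27/18 mod 37. 18⁻¹ ≡ 35 (mod 37) since 18·35 = 630 ≡ 1, so λ ≡ 20.
  x = λ² - 36 - 17 = 400 - 53 ≡ 14; y = λ·(36 - 14) - 8 ≡ 25. → (14, 25)
4P: (14, 25) + (17, 35). λ = (35 - 25)/(17 - 14) ≡ 10/3 mod 37. 3⁻¹ ≡ 25 (mod 37), so λ ≡ 28.
  x = λ² - 14 - 17 = 784 - 31 ≡ 13; y = λ·(14 - 13) - 25 ≡ 3. → (13, 3)
5P: (13, 3) + (17, 35). λ = (35 - 3)/(17 - 13) ≡ 32/4 mod 37. 4⁻¹ ≡ 28 (mod 37) since 4·28 = 112 ≡ 1, so λ ≡ 8.
  x = λ² - 13 - 17 = 64 - 30 ≡ 34; y = λ·(13 - 34) - 3 ≡ 14. → (34, 14)
6P: (34, 14) + (17, 35). λ = (35 - 14)/(17 - 34) ≡ 21/20 mod 37. 20⁻¹ ≡ 13 (mod 37), so λ ≡ 14.
  x = λ² - 34 - 17 = 196 - 51 ≡ 34; y = λ·(34 - 34) - 14 ≡ 23. → (34, 23)
7P: (34, 23) + (17, 35). λ = (35 - 23)/(17 - 34) ≡ 12/20 mod 37. 20⁻¹ ≡ 13 (mod 37), so λ ≡ 8.
  x = λ² - 34 - 17 = 64 - 51 ≡ 13; y = λ·(34 - 13) - 23 ≡ 34. → (13, 34)
8P: (13, 34) + (17, 35). λ = (35 - 34)/(17 - 13) ≡ 1/4 mod 37. 4⁻¹ ≡ 28 (mod 37) since 4·28 = 112 ≡ 1, so λ ≡ 28.
  x = λ² - 13 - 17 = 784 - 30 ≡ 14; y = λ·(13 - 14) - 34 ≡ 12. → (14, 12)
9P: (14, 12) + (17, 35). λ = (35 - 12)/(17 - 14) ≡ 23/3 mod 37. 3⁻¹ ≡ 25 (mod 37), so λ ≡ 20.
  x = λ² - 14 - 17 = 400 - 31 ≡ 36; y = λ·(14 - 36) - 12 ≡ 29. → (36, 29)
10P: (36, 29) + (17, 35). λ = (35 - 29)/(17 - 36) ≡ 6/18 mod 37. 18⁻¹ ≡ 35 (mod 37), so λ ≡ 25.
  x = λ² - 36 - 17 = 625 - 53 ≡ 17; y = λ·(36 - 17) - 29 ≡ 2. → (17, 2)
11P: (17, 2) + (17, 35): same x and y₁ ≡ -y₂, so the sum is 𝒪.
11P = 𝒪, so the order is 11.

11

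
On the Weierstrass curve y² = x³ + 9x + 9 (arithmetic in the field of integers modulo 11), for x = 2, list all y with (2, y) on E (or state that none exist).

x³ + 9x + 9 = 35 ≡ 2 (mod 11).
2 is a non-residue mod 11; no y exists.

none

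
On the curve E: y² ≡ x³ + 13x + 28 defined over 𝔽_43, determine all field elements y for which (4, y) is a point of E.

x³ + 13x + 28 = 144 ≡ 15 (mod 43).
Square roots of 15 mod 43: 12 and 31 (since 12² = 144 ≡ 15).

12, 31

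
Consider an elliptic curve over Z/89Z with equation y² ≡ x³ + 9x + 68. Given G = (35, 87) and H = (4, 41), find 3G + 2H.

(49, 77)

First 3G:
Repeated addition: build up to 3G.
2G: tangent at (35, 87): λ = (3·35² + 9)/(2·87) ≡ 35/85. 85⁻¹ ≡ 22 (mod 89), so λ ≡ 35·22 ≡ 58.
  x = λ² - 35 - 35 = 3364 - 70 ≡ 1; y = λ·(35 - 1) - 87 ≡ 16. → (1, 16)
3G: (1, 16) + (35, 87). λ = (87 - 16)/(35 - 1) ≡ 71/34 mod 89. 34⁻¹ ≡ 55 (mod 89), so λ ≡ 78.
  x = λ² - 1 - 35 = 6084 - 36 ≡ 85; y = λ·(1 - 85) - 16 ≡ 18. → (85, 18)
3G = (85, 18).
Next 2H:
Repeated addition: build up to 2H.
2H: tangent at (4, 41): λ = (3·4² + 9)/(2·41) ≡ 57/82. 82⁻¹ ≡ 38 (mod 89) since 82·38 = 3116 ≡ 1, so λ ≡ 57·38 ≡ 30.
  x = λ² - 4 - 4 = 900 - 8 ≡ 2; y = λ·(4 - 2) - 41 ≡ 19. → (2, 19)
2H = (2, 19).
Finally 3G + 2H:
(85, 18) + (2, 19). λ = (19 - 18)/(2 - 85) ≡ 1/6 mod 89. 6⁻¹ ≡ 15 (mod 89), so λ ≡ 15.
  x = λ² - 85 - 2 = 225 - 87 ≡ 49; y = λ·(85 - 49) - 18 ≡ 77. → (49, 77)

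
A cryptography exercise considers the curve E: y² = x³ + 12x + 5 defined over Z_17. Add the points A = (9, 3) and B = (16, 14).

(8, 1)

(9, 3) + (16, 14). λ = (14 - 3)/(16 - 9) ≡ 11/7 mod 17. 7⁻¹ ≡ 5 (mod 17), so λ ≡ 4.
  x = λ² - 9 - 16 = 16 - 25 ≡ 8; y = λ·(9 - 8) - 3 ≡ 1. → (8, 1)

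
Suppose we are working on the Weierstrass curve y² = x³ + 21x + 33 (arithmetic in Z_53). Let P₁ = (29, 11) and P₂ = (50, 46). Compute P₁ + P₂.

(29, 11) + (50, 46). λ = (46 - 11)/(50 - 29) ≡ 35/21 mod 53. 21⁻¹ ≡ 48 (mod 53) since 21·48 = 1008 ≡ 1, so λ ≡ 37.
  x = λ² - 29 - 50 = 1369 - 79 ≡ 18; y = λ·(29 - 18) - 11 ≡ 25. → (18, 25)

(18, 25)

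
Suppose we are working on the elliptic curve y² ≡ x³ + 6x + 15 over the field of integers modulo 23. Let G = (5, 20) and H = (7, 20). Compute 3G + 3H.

(20, 19)

First 3G:
Repeated addition: build up to 3G.
2G: tangent at (5, 20): λ = (3·5² + 6)/(2·20) ≡ 12/17. 17⁻¹ ≡ 19 (mod 23), so λ ≡ 12·19 ≡ 21.
  x = λ² - 5 - 5 = 441 - 10 ≡ 17; y = λ·(5 - 17) - 20 ≡ 4. → (17, 4)
3G: (17, 4) + (5, 20). λ = (20 - 4)/(5 - 17) ≡ 16/11 mod 23. 11⁻¹ ≡ 21 (mod 23), so λ ≡ 14.
  x = λ² - 17 - 5 = 196 - 22 ≡ 13; y = λ·(17 - 13) - 4 ≡ 6. → (13, 6)
3G = (13, 6).
Next 3H:
Repeated addition: build up to 3H.
2H: tangent at (7, 20): λ = (3·7² + 6)/(2·20) ≡ 15/17. 17⁻¹ ≡ 19 (mod 23), so λ ≡ 15·19 ≡ 9.
  x = λ² - 7 - 7 = 81 - 14 ≡ 21; y = λ·(7 - 21) - 20 ≡ 15. → (21, 15)
3H: (21, 15) + (7, 20). λ = (20 - 15)/(7 - 21) ≡ 5/9 mod 23. 9⁻¹ ≡ 18 (mod 23) since 9·18 = 162 ≡ 1, so λ ≡ 21.
  x = λ² - 21 - 7 = 441 - 28 ≡ 22; y = λ·(21 - 22) - 15 ≡ 10. → (22, 10)
3H = (22, 10).
Finally 3G + 3H:
(13, 6) + (22, 10). λ = (10 - 6)/(22 - 13) ≡ 4/9 mod 23. 9⁻¹ ≡ 18 (mod 23), so λ ≡ 3.
  x = λ² - 13 - 22 = 9 - 35 ≡ 20; y = λ·(13 - 20) - 6 ≡ 19. → (20, 19)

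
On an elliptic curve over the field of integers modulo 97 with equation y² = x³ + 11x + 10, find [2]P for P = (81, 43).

(93, 22)

tangent at (81, 43): λ = (3·81² + 11)/(2·43) ≡ 3/86. 86⁻¹ ≡ 44 (mod 97), so λ ≡ 3·44 ≡ 35.
  x = λ² - 81 - 81 = 1225 - 162 ≡ 93; y = λ·(81 - 93) - 43 ≡ 22. → (93, 22)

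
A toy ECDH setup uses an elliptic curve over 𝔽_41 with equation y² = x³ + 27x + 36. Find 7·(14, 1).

(17, 18)

Write G = (14, 1).
Repeated addition: build up to 7G.
2G: tangent at (14, 1): λ = (3·14² + 27)/(2·1) ≡ 0/2. 2⁻¹ ≡ 21 (mod 41), so λ ≡ 0·21 ≡ 0.
  x = λ² - 14 - 14 = 0 - 28 ≡ 13; y = λ·(14 - 13) - 1 ≡ 40. → (13, 40)
3G: (13, 40) + (14, 1). λ = (1 - 40)/(14 - 13) ≡ 2/1 mod 41. 1⁻¹ ≡ 1 (mod 41) since 1·1 = 1 ≡ 1, so λ ≡ 2.
  x = λ² - 13 - 14 = 4 - 27 ≡ 18; y = λ·(13 - 18) - 40 ≡ 32. → (18, 32)
4G: (18, 32) + (14, 1). λ = (1 - 32)/(14 - 18) ≡ 10/37 mod 41. 37⁻¹ ≡ 10 (mod 41) since 37·10 = 370 ≡ 1, so λ ≡ 18.
  x = λ² - 18 - 14 = 324 - 32 ≡ 5; y = λ·(18 - 5) - 32 ≡ 38. → (5, 38)
5G: (5, 38) + (14, 1). λ = (1 - 38)/(14 - 5) ≡ 4/9 mod 41. 9⁻¹ ≡ 32 (mod 41), so λ ≡ 5.
  x = λ² - 5 - 14 = 25 - 19 ≡ 6; y = λ·(5 - 6) - 38 ≡ 39. → (6, 39)
6G: (6, 39) + (14, 1). λ = (1 - 39)/(14 - 6) ≡ 3/8 mod 41. 8⁻¹ ≡ 36 (mod 41), so λ ≡ 26.
  x = λ² - 6 - 14 = 676 - 20 ≡ 0; y = λ·(6 - 0) - 39 ≡ 35. → (0, 35)
7G: (0, 35) + (14, 1). λ = (1 - 35)/(14 - 0) ≡ 7/14 mod 41. 14⁻¹ ≡ 3 (mod 41) since 14·3 = 42 ≡ 1, so λ ≡ 21.
  x = λ² - 0 - 14 = 441 - 14 ≡ 17; y = λ·(0 - 17) - 35 ≡ 18. → (17, 18)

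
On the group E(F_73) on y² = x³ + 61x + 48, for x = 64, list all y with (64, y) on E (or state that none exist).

x³ + 61x + 48 = 266096 ≡ 11 (mod 73).
11 is a non-residue mod 73; no y exists.

none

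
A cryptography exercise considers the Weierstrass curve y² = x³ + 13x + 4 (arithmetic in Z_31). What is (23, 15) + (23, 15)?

tangent at (23, 15): λ = (3·23² + 13)/(2·15) ≡ 19/30. 30⁻¹ ≡ 30 (mod 31), so λ ≡ 19·30 ≡ 12.
  x = λ² - 23 - 23 = 144 - 46 ≡ 5; y = λ·(23 - 5) - 15 ≡ 15. → (5, 15)

(5, 15)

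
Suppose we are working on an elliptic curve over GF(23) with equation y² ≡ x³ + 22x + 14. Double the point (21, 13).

(20, 6)

tangent at (21, 13): λ = (3·21² + 22)/(2·13) ≡ 11/3. 3⁻¹ ≡ 8 (mod 23), so λ ≡ 11·8 ≡ 19.
  x = λ² - 21 - 21 = 361 - 42 ≡ 20; y = λ·(21 - 20) - 13 ≡ 6. → (20, 6)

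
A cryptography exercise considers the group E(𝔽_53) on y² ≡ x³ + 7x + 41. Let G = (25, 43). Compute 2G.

(19, 39)

tangent at (25, 43): λ = (3·25² + 7)/(2·43) ≡ 27/33. 33⁻¹ ≡ 45 (mod 53), so λ ≡ 27·45 ≡ 49.
  x = λ² - 25 - 25 = 2401 - 50 ≡ 19; y = λ·(25 - 19) - 43 ≡ 39. → (19, 39)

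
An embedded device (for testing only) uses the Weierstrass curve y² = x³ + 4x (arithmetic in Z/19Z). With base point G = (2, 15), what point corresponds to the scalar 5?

(2, 15)

Repeated addition: build up to 5G.
2G: tangent at (2, 15): λ = (3·2² + 4)/(2·15) ≡ 16/11. 11⁻¹ ≡ 7 (mod 19), so λ ≡ 16·7 ≡ 17.
  x = λ² - 2 - 2 = 289 - 4 ≡ 0; y = λ·(2 - 0) - 15 ≡ 0. → (0, 0)
3G: (0, 0) + (2, 15). λ = (15 - 0)/(2 - 0) ≡ 15/2 mod 19. 2⁻¹ ≡ 10 (mod 19) since 2·10 = 20 ≡ 1, so λ ≡ 17.
  x = λ² - 0 - 2 = 289 - 2 ≡ 2; y = λ·(0 - 2) - 0 ≡ 4. → (2, 4)
4G: (2, 4) + (2, 15): same x and y₁ ≡ -y₂, so the sum is 𝒪.
5G: 𝒪 + (2, 15) = (2, 15) (identity).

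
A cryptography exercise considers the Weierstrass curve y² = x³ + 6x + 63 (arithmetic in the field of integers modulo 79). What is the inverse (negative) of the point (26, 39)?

-(26, 39) = (26, -39 mod 79) = (26, 40).

(26, 40)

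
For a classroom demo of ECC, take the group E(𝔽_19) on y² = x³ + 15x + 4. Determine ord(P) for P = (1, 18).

2P: tangent at (1, 18): λ = (3·1² + 15)/(2·18) ≡ 18/17. 17⁻¹ ≡ 9 (mod 19), so λ ≡ 18·9 ≡ 10.
  x = λ² - 1 - 1 = 100 - 2 ≡ 3; y = λ·(1 - 3) - 18 ≡ 0. → (3, 0)
3P: (3, 0) + (1, 18). λ = (18 - 0)/(1 - 3) ≡ 18/17 mod 19. 17⁻¹ ≡ 9 (mod 19), so λ ≡ 10.
  x = λ² - 3 - 1 = 100 - 4 ≡ 1; y = λ·(3 - 1) - 0 ≡ 1. → (1, 1)
4P: (1, 1) + (1, 18): same x and y₁ ≡ -y₂, so the sum is O.
4P = O, so the order is 4.

4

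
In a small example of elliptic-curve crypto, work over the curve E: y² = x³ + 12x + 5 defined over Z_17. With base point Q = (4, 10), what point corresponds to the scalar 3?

(16, 14)

Repeated addition: build up to 3Q.
2Q: tangent at (4, 10): λ = (3·4² + 12)/(2·10) ≡ 9/3. 3⁻¹ ≡ 6 (mod 17) since 3·6 = 18 ≡ 1, so λ ≡ 9·6 ≡ 3.
  x = λ² - 4 - 4 = 9 - 8 ≡ 1; y = λ·(4 - 1) - 10 ≡ 16. → (1, 16)
3Q: (1, 16) + (4, 10). λ = (10 - 16)/(4 - 1) ≡ 11/3 mod 17. 3⁻¹ ≡ 6 (mod 17), so λ ≡ 15.
  x = λ² - 1 - 4 = 225 - 5 ≡ 16; y = λ·(1 - 16) - 16 ≡ 14. → (16, 14)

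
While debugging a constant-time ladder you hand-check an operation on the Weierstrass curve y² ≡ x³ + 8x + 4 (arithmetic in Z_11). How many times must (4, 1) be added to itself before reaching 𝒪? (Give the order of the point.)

2P: tangent at (4, 1): λ = (3·4² + 8)/(2·1) ≡ 1/2. 2⁻¹ ≡ 6 (mod 11), so λ ≡ 1·6 ≡ 6.
  x = λ² - 4 - 4 = 36 - 8 ≡ 6; y = λ·(4 - 6) - 1 ≡ 9. → (6, 9)
3P: (6, 9) + (4, 1). λ = (1 - 9)/(4 - 6) ≡ 3/9 mod 11. 9⁻¹ ≡ 5 (mod 11), so λ ≡ 4.
  x = λ² - 6 - 4 = 16 - 10 ≡ 6; y = λ·(6 - 6) - 9 ≡ 2. → (6, 2)
4P: (6, 2) + (4, 1). λ = (1 - 2)/(4 - 6) ≡ 10/9 mod 11. 9⁻¹ ≡ 5 (mod 11) since 9·5 = 45 ≡ 1, so λ ≡ 6.
  x = λ² - 6 - 4 = 36 - 10 ≡ 4; y = λ·(6 - 4) - 2 ≡ 10. → (4, 10)
5P: (4, 10) + (4, 1): same x and y₁ ≡ -y₂, so the sum is 𝒪.
5P = 𝒪, so the order is 5.

5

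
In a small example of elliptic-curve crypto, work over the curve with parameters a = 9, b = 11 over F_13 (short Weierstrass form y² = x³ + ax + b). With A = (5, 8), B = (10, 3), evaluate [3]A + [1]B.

(3, 0)

First 3A:
Repeated addition: build up to 3A.
2A: tangent at (5, 8): λ = (3·5² + 9)/(2·8) ≡ 6/3. 3⁻¹ ≡ 9 (mod 13), so λ ≡ 6·9 ≡ 2.
  x = λ² - 5 - 5 = 4 - 10 ≡ 7; y = λ·(5 - 7) - 8 ≡ 1. → (7, 1)
3A: (7, 1) + (5, 8). λ = (8 - 1)/(5 - 7) ≡ 7/11 mod 13. 11⁻¹ ≡ 6 (mod 13), so λ ≡ 3.
  x = λ² - 7 - 5 = 9 - 12 ≡ 10; y = λ·(7 - 10) - 1 ≡ 3. → (10, 3)
3A = (10, 3).
Finally 3A + B:
tangent at (10, 3): λ = (3·10² + 9)/(2·3) ≡ 10/6. 6⁻¹ ≡ 11 (mod 13), so λ ≡ 10·11 ≡ 6.
  x = λ² - 10 - 10 = 36 - 20 ≡ 3; y = λ·(10 - 3) - 3 ≡ 0. → (3, 0)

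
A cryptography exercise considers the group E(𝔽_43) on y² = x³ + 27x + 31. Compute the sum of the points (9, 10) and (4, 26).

(9, 10) + (4, 26). λ = (26 - 10)/(4 - 9) ≡ 16/38 mod 43. 38⁻¹ ≡ 17 (mod 43), so λ ≡ 14.
  x = λ² - 9 - 4 = 196 - 13 ≡ 11; y = λ·(9 - 11) - 10 ≡ 5. → (11, 5)

(11, 5)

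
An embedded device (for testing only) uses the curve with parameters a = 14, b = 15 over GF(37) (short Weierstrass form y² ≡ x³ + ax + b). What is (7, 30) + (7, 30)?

(35, 33)

tangent at (7, 30): λ = (3·7² + 14)/(2·30) ≡ 13/23. 23⁻¹ ≡ 29 (mod 37), so λ ≡ 13·29 ≡ 7.
  x = λ² - 7 - 7 = 49 - 14 ≡ 35; y = λ·(7 - 35) - 30 ≡ 33. → (35, 33)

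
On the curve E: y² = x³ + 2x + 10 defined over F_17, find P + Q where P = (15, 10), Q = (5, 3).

(15, 10) + (5, 3). λ = (3 - 10)/(5 - 15) ≡ 10/7 mod 17. 7⁻¹ ≡ 5 (mod 17), so λ ≡ 16.
  x = λ² - 15 - 5 = 256 - 20 ≡ 15; y = λ·(15 - 15) - 10 ≡ 7. → (15, 7)

(15, 7)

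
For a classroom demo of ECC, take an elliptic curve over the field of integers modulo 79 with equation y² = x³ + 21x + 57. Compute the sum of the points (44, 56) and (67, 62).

(6, 2)

(44, 56) + (67, 62). λ = (62 - 56)/(67 - 44) ≡ 6/23 mod 79. 23⁻¹ ≡ 55 (mod 79) since 23·55 = 1265 ≡ 1, so λ ≡ 14.
  x = λ² - 44 - 67 = 196 - 111 ≡ 6; y = λ·(44 - 6) - 56 ≡ 2. → (6, 2)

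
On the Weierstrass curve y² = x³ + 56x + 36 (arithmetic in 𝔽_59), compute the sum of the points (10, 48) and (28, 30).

(10, 48) + (28, 30). λ = (30 - 48)/(28 - 10) ≡ 41/18 mod 59. 18⁻¹ ≡ 23 (mod 59), so λ ≡ 58.
  x = λ² - 10 - 28 = 3364 - 38 ≡ 22; y = λ·(10 - 22) - 48 ≡ 23. → (22, 23)

(22, 23)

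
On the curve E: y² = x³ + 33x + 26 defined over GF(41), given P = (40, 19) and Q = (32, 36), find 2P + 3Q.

(12, 31)

First 2P:
Repeated addition: build up to 2P.
2P: tangent at (40, 19): λ = (3·40² + 33)/(2·19) ≡ 36/38. 38⁻¹ ≡ 27 (mod 41) since 38·27 = 1026 ≡ 1, so λ ≡ 36·27 ≡ 29.
  x = λ² - 40 - 40 = 841 - 80 ≡ 23; y = λ·(40 - 23) - 19 ≡ 23. → (23, 23)
2P = (23, 23).
Next 3Q:
Repeated addition: build up to 3Q.
2Q: tangent at (32, 36): λ = (3·32² + 33)/(2·36) ≡ 30/31. 31⁻¹ ≡ 4 (mod 41), so λ ≡ 30·4 ≡ 38.
  x = λ² - 32 - 32 = 1444 - 64 ≡ 27; y = λ·(32 - 27) - 36 ≡ 31. → (27, 31)
3Q: (27, 31) + (32, 36). λ = (36 - 31)/(32 - 27) ≡ 5/5 mod 41. 5⁻¹ ≡ 33 (mod 41), so λ ≡ 1.
  x = λ² - 27 - 32 = 1 - 59 ≡ 24; y = λ·(27 - 24) - 31 ≡ 13. → (24, 13)
3Q = (24, 13).
Finally 2P + 3Q:
(23, 23) + (24, 13). λ = (13 - 23)/(24 - 23) ≡ 31/1 mod 41. 1⁻¹ ≡ 1 (mod 41), so λ ≡ 31.
  x = λ² - 23 - 24 = 961 - 47 ≡ 12; y = λ·(23 - 12) - 23 ≡ 31. → (12, 31)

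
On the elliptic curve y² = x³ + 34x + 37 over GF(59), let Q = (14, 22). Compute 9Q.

O

Double-and-add on 9 = (1001)₂. Start with Q = (14, 22) for the leading 1-bit.
double: tangent at (14, 22): λ = (3·14² + 34)/(2·22) ≡ 32/44. 44⁻¹ ≡ 55 (mod 59), so λ ≡ 32·55 ≡ 49.
  x = λ² - 14 - 14 = 2401 - 28 ≡ 13; y = λ·(14 - 13) - 22 ≡ 27. → (13, 27)
double: tangent at (13, 27): λ = (3·13² + 34)/(2·27) ≡ 10/54. 54⁻¹ ≡ 47 (mod 59) since 54·47 = 2538 ≡ 1, so λ ≡ 10·47 ≡ 57.
  x = λ² - 13 - 13 = 3249 - 26 ≡ 37; y = λ·(13 - 37) - 27 ≡ 21. → (37, 21)
double: tangent at (37, 21): λ = (3·37² + 34)/(2·21) ≡ 11/42. 42⁻¹ ≡ 52 (mod 59) since 42·52 = 2184 ≡ 1, so λ ≡ 11·52 ≡ 41.
  x = λ² - 37 - 37 = 1681 - 74 ≡ 14; y = λ·(37 - 14) - 21 ≡ 37. → (14, 37)
add Q: (14, 37) + (14, 22): same x and y₁ ≡ -y₂, so the sum is O.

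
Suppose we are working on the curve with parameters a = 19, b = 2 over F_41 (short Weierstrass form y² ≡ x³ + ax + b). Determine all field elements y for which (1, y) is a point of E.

x³ + 19x + 2 = 22 ≡ 22 (mod 41).
22 is a non-residue mod 41; no y exists.

none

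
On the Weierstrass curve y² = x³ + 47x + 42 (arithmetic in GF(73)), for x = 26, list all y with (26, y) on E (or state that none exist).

x³ + 47x + 42 = 18840 ≡ 6 (mod 73).
Square roots of 6 mod 73: 15 and 58 (since 15² = 225 ≡ 6).

15, 58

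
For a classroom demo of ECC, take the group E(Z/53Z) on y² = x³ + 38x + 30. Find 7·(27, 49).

(46, 51)

Write G = (27, 49).
Repeated addition: build up to 7G.
2G: tangent at (27, 49): λ = (3·27² + 38)/(2·49) ≡ 52/45. 45⁻¹ ≡ 33 (mod 53), so λ ≡ 52·33 ≡ 20.
  x = λ² - 27 - 27 = 400 - 54 ≡ 28; y = λ·(27 - 28) - 49 ≡ 37. → (28, 37)
3G: (28, 37) + (27, 49). λ = (49 - 37)/(27 - 28) ≡ 12/52 mod 53. 52⁻¹ ≡ 52 (mod 53) since 52·52 = 2704 ≡ 1, so λ ≡ 41.
  x = λ² - 28 - 27 = 1681 - 55 ≡ 36; y = λ·(28 - 36) - 37 ≡ 6. → (36, 6)
4G: (36, 6) + (27, 49). λ = (49 - 6)/(27 - 36) ≡ 43/44 mod 53. 44⁻¹ ≡ 47 (mod 53), so λ ≡ 7.
  x = λ² - 36 - 27 = 49 - 63 ≡ 39; y = λ·(36 - 39) - 6 ≡ 26. → (39, 26)
5G: (39, 26) + (27, 49). λ = (49 - 26)/(27 - 39) ≡ 23/41 mod 53. 41⁻¹ ≡ 22 (mod 53), so λ ≡ 29.
  x = λ² - 39 - 27 = 841 - 66 ≡ 33; y = λ·(39 - 33) - 26 ≡ 42. → (33, 42)
6G: (33, 42) + (27, 49). λ = (49 - 42)/(27 - 33) ≡ 7/47 mod 53. 47⁻¹ ≡ 44 (mod 53) since 47·44 = 2068 ≡ 1, so λ ≡ 43.
  x = λ² - 33 - 27 = 1849 - 60 ≡ 40; y = λ·(33 - 40) - 42 ≡ 28. → (40, 28)
7G: (40, 28) + (27, 49). λ = (49 - 28)/(27 - 40) ≡ 21/40 mod 53. 40⁻¹ ≡ 4 (mod 53) since 40·4 = 160 ≡ 1, so λ ≡ 31.
  x = λ² - 40 - 27 = 961 - 67 ≡ 46; y = λ·(40 - 46) - 28 ≡ 51. → (46, 51)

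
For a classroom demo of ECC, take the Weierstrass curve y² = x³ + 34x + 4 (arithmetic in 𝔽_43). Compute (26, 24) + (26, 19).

O

The two points share x = 26 and their y-coordinates satisfy 24 + 19 ≡ 0 (mod 43), so they are inverses. Their sum is O.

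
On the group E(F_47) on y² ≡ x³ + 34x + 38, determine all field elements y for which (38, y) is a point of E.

15, 32

x³ + 34x + 38 = 56202 ≡ 37 (mod 47).
Square roots of 37 mod 47: 15 and 32 (since 15² = 225 ≡ 37).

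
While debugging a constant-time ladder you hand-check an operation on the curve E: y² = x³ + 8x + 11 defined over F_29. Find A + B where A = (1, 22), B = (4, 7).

(1, 22) + (4, 7). λ = (7 - 22)/(4 - 1) ≡ 14/3 mod 29. 3⁻¹ ≡ 10 (mod 29), so λ ≡ 24.
  x = λ² - 1 - 4 = 576 - 5 ≡ 20; y = λ·(1 - 20) - 22 ≡ 15. → (20, 15)

(20, 15)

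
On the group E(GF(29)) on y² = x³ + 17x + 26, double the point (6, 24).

tangent at (6, 24): λ = (3·6² + 17)/(2·24) ≡ 9/19. 19⁻¹ ≡ 26 (mod 29), so λ ≡ 9·26 ≡ 2.
  x = λ² - 6 - 6 = 4 - 12 ≡ 21; y = λ·(6 - 21) - 24 ≡ 4. → (21, 4)

(21, 4)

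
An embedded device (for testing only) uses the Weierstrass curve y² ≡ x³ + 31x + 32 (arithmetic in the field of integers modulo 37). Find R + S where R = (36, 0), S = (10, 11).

(29, 7)

(36, 0) + (10, 11). λ = (11 - 0)/(10 - 36) ≡ 11/11 mod 37. 11⁻¹ ≡ 27 (mod 37), so λ ≡ 1.
  x = λ² - 36 - 10 = 1 - 46 ≡ 29; y = λ·(36 - 29) - 0 ≡ 7. → (29, 7)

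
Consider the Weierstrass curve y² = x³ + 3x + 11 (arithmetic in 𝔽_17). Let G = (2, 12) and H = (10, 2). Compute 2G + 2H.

(14, 14)

First 2G:
Repeated addition: build up to 2G.
2G: tangent at (2, 12): λ = (3·2² + 3)/(2·12) ≡ 15/7. 7⁻¹ ≡ 5 (mod 17), so λ ≡ 15·5 ≡ 7.
  x = λ² - 2 - 2 = 49 - 4 ≡ 11; y = λ·(2 - 11) - 12 ≡ 10. → (11, 10)
2G = (11, 10).
Next 2H:
Repeated addition: build up to 2H.
2H: tangent at (10, 2): λ = (3·10² + 3)/(2·2) ≡ 14/4. 4⁻¹ ≡ 13 (mod 17), so λ ≡ 14·13 ≡ 12.
  x = λ² - 10 - 10 = 144 - 20 ≡ 5; y = λ·(10 - 5) - 2 ≡ 7. → (5, 7)
2H = (5, 7).
Finally 2G + 2H:
(11, 10) + (5, 7). λ = (7 - 10)/(5 - 11) ≡ 14/11 mod 17. 11⁻¹ ≡ 14 (mod 17) since 11·14 = 154 ≡ 1, so λ ≡ 9.
  x = λ² - 11 - 5 = 81 - 16 ≡ 14; y = λ·(11 - 14) - 10 ≡ 14. → (14, 14)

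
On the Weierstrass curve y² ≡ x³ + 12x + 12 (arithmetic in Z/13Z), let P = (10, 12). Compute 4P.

Repeated addition: build up to 4P.
2P: tangent at (10, 12): λ = (3·10² + 12)/(2·12) ≡ 0/11. 11⁻¹ ≡ 6 (mod 13) since 11·6 = 66 ≡ 1, so λ ≡ 0·6 ≡ 0.
  x = λ² - 10 - 10 = 0 - 20 ≡ 6; y = λ·(10 - 6) - 12 ≡ 1. → (6, 1)
3P: (6, 1) + (10, 12). λ = (12 - 1)/(10 - 6) ≡ 11/4 mod 13. 4⁻¹ ≡ 10 (mod 13), so λ ≡ 6.
  x = λ² - 6 - 10 = 36 - 16 ≡ 7; y = λ·(6 - 7) - 1 ≡ 6. → (7, 6)
4P: (7, 6) + (10, 12). λ = (12 - 6)/(10 - 7) ≡ 6/3 mod 13. 3⁻¹ ≡ 9 (mod 13), so λ ≡ 2.
  x = λ² - 7 - 10 = 4 - 17 ≡ 0; y = λ·(7 - 0) - 6 ≡ 8. → (0, 8)

(0, 8)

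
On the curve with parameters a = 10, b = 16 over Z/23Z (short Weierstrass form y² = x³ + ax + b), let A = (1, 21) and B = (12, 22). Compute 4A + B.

(14, 18)

First 4A:
Repeated addition: build up to 4A.
2A: tangent at (1, 21): λ = (3·1² + 10)/(2·21) ≡ 13/19. 19⁻¹ ≡ 17 (mod 23), so λ ≡ 13·17 ≡ 14.
  x = λ² - 1 - 1 = 196 - 2 ≡ 10; y = λ·(1 - 10) - 21 ≡ 14. → (10, 14)
3A: (10, 14) + (1, 21). λ = (21 - 14)/(1 - 10) ≡ 7/14 mod 23. 14⁻¹ ≡ 5 (mod 23), so λ ≡ 12.
  x = λ² - 10 - 1 = 144 - 11 ≡ 18; y = λ·(10 - 18) - 14 ≡ 5. → (18, 5)
4A: (18, 5) + (1, 21). λ = (21 - 5)/(1 - 18) ≡ 16/6 mod 23. 6⁻¹ ≡ 4 (mod 23), so λ ≡ 18.
  x = λ² - 18 - 1 = 324 - 19 ≡ 6; y = λ·(18 - 6) - 5 ≡ 4. → (6, 4)
4A = (6, 4).
Finally 4A + B:
(6, 4) + (12, 22). λ = (22 - 4)/(12 - 6) ≡ 18/6 mod 23. 6⁻¹ ≡ 4 (mod 23) since 6·4 = 24 ≡ 1, so λ ≡ 3.
  x = λ² - 6 - 12 = 9 - 18 ≡ 14; y = λ·(6 - 14) - 4 ≡ 18. → (14, 18)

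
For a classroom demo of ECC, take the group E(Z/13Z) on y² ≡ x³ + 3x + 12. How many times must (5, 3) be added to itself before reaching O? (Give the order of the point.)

9

2P: tangent at (5, 3): λ = (3·5² + 3)/(2·3) ≡ 0/6. 6⁻¹ ≡ 11 (mod 13) since 6·11 = 66 ≡ 1, so λ ≡ 0·11 ≡ 0.
  x = λ² - 5 - 5 = 0 - 10 ≡ 3; y = λ·(5 - 3) - 3 ≡ 10. → (3, 10)
3P: (3, 10) + (5, 3). λ = (3 - 10)/(5 - 3) ≡ 6/2 mod 13. 2⁻¹ ≡ 7 (mod 13) since 2·7 = 14 ≡ 1, so λ ≡ 3.
  x = λ² - 3 - 5 = 9 - 8 ≡ 1; y = λ·(3 - 1) - 10 ≡ 9. → (1, 9)
4P: (1, 9) + (5, 3). λ = (3 - 9)/(5 - 1) ≡ 7/4 mod 13. 4⁻¹ ≡ 10 (mod 13) since 4·10 = 40 ≡ 1, so λ ≡ 5.
  x = λ² - 1 - 5 = 25 - 6 ≡ 6; y = λ·(1 - 6) - 9 ≡ 5. → (6, 5)
5P: (6, 5) + (5, 3). λ = (3 - 5)/(5 - 6) ≡ 11/12 mod 13. 12⁻¹ ≡ 12 (mod 13), so λ ≡ 2.
  x = λ² - 6 - 5 = 4 - 11 ≡ 6; y = λ·(6 - 6) - 5 ≡ 8. → (6, 8)
6P: (6, 8) + (5, 3). λ = (3 - 8)/(5 - 6) ≡ 8/12 mod 13. 12⁻¹ ≡ 12 (mod 13), so λ ≡ 5.
  x = λ² - 6 - 5 = 25 - 11 ≡ 1; y = λ·(6 - 1) - 8 ≡ 4. → (1, 4)
7P: (1, 4) + (5, 3). λ = (3 - 4)/(5 - 1) ≡ 12/4 mod 13. 4⁻¹ ≡ 10 (mod 13) since 4·10 = 40 ≡ 1, so λ ≡ 3.
  x = λ² - 1 - 5 = 9 - 6 ≡ 3; y = λ·(1 - 3) - 4 ≡ 3. → (3, 3)
8P: (3, 3) + (5, 3). λ = (3 - 3)/(5 - 3) ≡ 0/2 mod 13. 2⁻¹ ≡ 7 (mod 13), so λ ≡ 0.
  x = λ² - 3 - 5 = 0 - 8 ≡ 5; y = λ·(3 - 5) - 3 ≡ 10. → (5, 10)
9P: (5, 10) + (5, 3): same x and y₁ ≡ -y₂, so the sum is O.
9P = O, so the order is 9.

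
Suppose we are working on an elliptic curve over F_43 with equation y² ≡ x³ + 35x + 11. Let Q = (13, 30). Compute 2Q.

tangent at (13, 30): λ = (3·13² + 35)/(2·30) ≡ 26/17. 17⁻¹ ≡ 38 (mod 43) since 17·38 = 646 ≡ 1, so λ ≡ 26·38 ≡ 42.
  x = λ² - 13 - 13 = 1764 - 26 ≡ 18; y = λ·(13 - 18) - 30 ≡ 18. → (18, 18)

(18, 18)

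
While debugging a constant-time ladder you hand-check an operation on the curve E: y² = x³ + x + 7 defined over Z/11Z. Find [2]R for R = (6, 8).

(3, 9)

tangent at (6, 8): λ = (3·6² + 1)/(2·8) ≡ 10/5. 5⁻¹ ≡ 9 (mod 11), so λ ≡ 10·9 ≡ 2.
  x = λ² - 6 - 6 = 4 - 12 ≡ 3; y = λ·(6 - 3) - 8 ≡ 9. → (3, 9)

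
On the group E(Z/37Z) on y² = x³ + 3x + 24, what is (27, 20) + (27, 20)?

tangent at (27, 20): λ = (3·27² + 3)/(2·20) ≡ 7/3. 3⁻¹ ≡ 25 (mod 37), so λ ≡ 7·25 ≡ 27.
  x = λ² - 27 - 27 = 729 - 54 ≡ 9; y = λ·(27 - 9) - 20 ≡ 22. → (9, 22)

(9, 22)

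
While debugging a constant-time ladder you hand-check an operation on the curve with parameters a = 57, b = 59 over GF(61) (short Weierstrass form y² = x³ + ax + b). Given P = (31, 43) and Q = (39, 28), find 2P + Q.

(11, 2)

First 2P:
Repeated addition: build up to 2P.
2P: tangent at (31, 43): λ = (3·31² + 57)/(2·43) ≡ 12/25. 25⁻¹ ≡ 22 (mod 61) since 25·22 = 550 ≡ 1, so λ ≡ 12·22 ≡ 20.
  x = λ² - 31 - 31 = 400 - 62 ≡ 33; y = λ·(31 - 33) - 43 ≡ 39. → (33, 39)
2P = (33, 39).
Finally 2P + Q:
(33, 39) + (39, 28). λ = (28 - 39)/(39 - 33) ≡ 50/6 mod 61. 6⁻¹ ≡ 51 (mod 61) since 6·51 = 306 ≡ 1, so λ ≡ 49.
  x = λ² - 33 - 39 = 2401 - 72 ≡ 11; y = λ·(33 - 11) - 39 ≡ 2. → (11, 2)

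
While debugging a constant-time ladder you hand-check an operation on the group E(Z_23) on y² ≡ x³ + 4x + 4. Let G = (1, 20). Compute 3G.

Repeated addition: build up to 3G.
2G: tangent at (1, 20): λ = (3·1² + 4)/(2·20) ≡ 7/17. 17⁻¹ ≡ 19 (mod 23) since 17·19 = 323 ≡ 1, so λ ≡ 7·19 ≡ 18.
  x = λ² - 1 - 1 = 324 - 2 ≡ 0; y = λ·(1 - 0) - 20 ≡ 21. → (0, 21)
3G: (0, 21) + (1, 20). λ = (20 - 21)/(1 - 0) ≡ 22/1 mod 23. 1⁻¹ ≡ 1 (mod 23), so λ ≡ 22.
  x = λ² - 0 - 1 = 484 - 1 ≡ 0; y = λ·(0 - 0) - 21 ≡ 2. → (0, 2)

(0, 2)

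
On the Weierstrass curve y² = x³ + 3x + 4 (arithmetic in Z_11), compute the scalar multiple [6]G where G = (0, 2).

(0, 9)

Repeated addition: build up to 6G.
2G: tangent at (0, 2): λ = (3·0² + 3)/(2·2) ≡ 3/4. 4⁻¹ ≡ 3 (mod 11) since 4·3 = 12 ≡ 1, so λ ≡ 3·3 ≡ 9.
  x = λ² - 0 - 0 = 81 - 0 ≡ 4; y = λ·(0 - 4) - 2 ≡ 6. → (4, 6)
3G: (4, 6) + (0, 2). λ = (2 - 6)/(0 - 4) ≡ 7/7 mod 11. 7⁻¹ ≡ 8 (mod 11), so λ ≡ 1.
  x = λ² - 4 - 0 = 1 - 4 ≡ 8; y = λ·(4 - 8) - 6 ≡ 1. → (8, 1)
4G: (8, 1) + (0, 2). λ = (2 - 1)/(0 - 8) ≡ 1/3 mod 11. 3⁻¹ ≡ 4 (mod 11) since 3·4 = 12 ≡ 1, so λ ≡ 4.
  x = λ² - 8 - 0 = 16 - 8 ≡ 8; y = λ·(8 - 8) - 1 ≡ 10. → (8, 10)
5G: (8, 10) + (0, 2). λ = (2 - 10)/(0 - 8) ≡ 3/3 mod 11. 3⁻¹ ≡ 4 (mod 11), so λ ≡ 1.
  x = λ² - 8 - 0 = 1 - 8 ≡ 4; y = λ·(8 - 4) - 10 ≡ 5. → (4, 5)
6G: (4, 5) + (0, 2). λ = (2 - 5)/(0 - 4) ≡ 8/7 mod 11. 7⁻¹ ≡ 8 (mod 11) since 7·8 = 56 ≡ 1, so λ ≡ 9.
  x = λ² - 4 - 0 = 81 - 4 ≡ 0; y = λ·(4 - 0) - 5 ≡ 9. → (0, 9)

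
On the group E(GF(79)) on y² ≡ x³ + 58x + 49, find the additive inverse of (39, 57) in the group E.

-(39, 57) = (39, -57 mod 79) = (39, 22).

(39, 22)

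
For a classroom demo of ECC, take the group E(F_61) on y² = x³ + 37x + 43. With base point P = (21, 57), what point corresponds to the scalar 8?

Repeated addition: build up to 8P.
2P: tangent at (21, 57): λ = (3·21² + 37)/(2·57) ≡ 18/53. 53⁻¹ ≡ 38 (mod 61), so λ ≡ 18·38 ≡ 13.
  x = λ² - 21 - 21 = 169 - 42 ≡ 5; y = λ·(21 - 5) - 57 ≡ 29. → (5, 29)
3P: (5, 29) + (21, 57). λ = (57 - 29)/(21 - 5) ≡ 28/16 mod 61. 16⁻¹ ≡ 42 (mod 61) since 16·42 = 672 ≡ 1, so λ ≡ 17.
  x = λ² - 5 - 21 = 289 - 26 ≡ 19; y = λ·(5 - 19) - 29 ≡ 38. → (19, 38)
4P: (19, 38) + (21, 57). λ = (57 - 38)/(21 - 19) ≡ 19/2 mod 61. 2⁻¹ ≡ 31 (mod 61) since 2·31 = 62 ≡ 1, so λ ≡ 40.
  x = λ² - 19 - 21 = 1600 - 40 ≡ 35; y = λ·(19 - 35) - 38 ≡ 54. → (35, 54)
5P: (35, 54) + (21, 57). λ = (57 - 54)/(21 - 35) ≡ 3/47 mod 61. 47⁻¹ ≡ 13 (mod 61) since 47·13 = 611 ≡ 1, so λ ≡ 39.
  x = λ² - 35 - 21 = 1521 - 56 ≡ 1; y = λ·(35 - 1) - 54 ≡ 52. → (1, 52)
6P: (1, 52) + (21, 57). λ = (57 - 52)/(21 - 1) ≡ 5/20 mod 61. 20⁻¹ ≡ 58 (mod 61), so λ ≡ 46.
  x = λ² - 1 - 21 = 2116 - 22 ≡ 20; y = λ·(1 - 20) - 52 ≡ 50. → (20, 50)
7P: (20, 50) + (21, 57). λ = (57 - 50)/(21 - 20) ≡ 7/1 mod 61. 1⁻¹ ≡ 1 (mod 61), so λ ≡ 7.
  x = λ² - 20 - 21 = 49 - 41 ≡ 8; y = λ·(20 - 8) - 50 ≡ 34. → (8, 34)
8P: (8, 34) + (21, 57). λ = (57 - 34)/(21 - 8) ≡ 23/13 mod 61. 13⁻¹ ≡ 47 (mod 61), so λ ≡ 44.
  x = λ² - 8 - 21 = 1936 - 29 ≡ 16; y = λ·(8 - 16) - 34 ≡ 41. → (16, 41)

(16, 41)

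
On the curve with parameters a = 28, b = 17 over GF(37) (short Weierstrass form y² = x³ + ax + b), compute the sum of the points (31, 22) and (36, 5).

(23, 10)

(31, 22) + (36, 5). λ = (5 - 22)/(36 - 31) ≡ 20/5 mod 37. 5⁻¹ ≡ 15 (mod 37) since 5·15 = 75 ≡ 1, so λ ≡ 4.
  x = λ² - 31 - 36 = 16 - 67 ≡ 23; y = λ·(31 - 23) - 22 ≡ 10. → (23, 10)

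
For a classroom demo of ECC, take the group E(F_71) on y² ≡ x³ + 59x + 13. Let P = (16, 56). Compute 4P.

Double-and-add on 4 = (100)₂. Start with P = (16, 56) for the leading 1-bit.
double: tangent at (16, 56): λ = (3·16² + 59)/(2·56) ≡ 46/41. 41⁻¹ ≡ 26 (mod 71), so λ ≡ 46·26 ≡ 60.
  x = λ² - 16 - 16 = 3600 - 32 ≡ 18; y = λ·(16 - 18) - 56 ≡ 37. → (18, 37)
double: tangent at (18, 37): λ = (3·18² + 59)/(2·37) ≡ 37/3. 3⁻¹ ≡ 24 (mod 71), so λ ≡ 37·24 ≡ 36.
  x = λ² - 18 - 18 = 1296 - 36 ≡ 53; y = λ·(18 - 53) - 37 ≡ 52. → (53, 52)

(53, 52)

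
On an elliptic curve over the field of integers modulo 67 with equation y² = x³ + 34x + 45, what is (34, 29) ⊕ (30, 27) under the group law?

(20, 45)

(34, 29) + (30, 27). λ = (27 - 29)/(30 - 34) ≡ 65/63 mod 67. 63⁻¹ ≡ 50 (mod 67) since 63·50 = 3150 ≡ 1, so λ ≡ 34.
  x = λ² - 34 - 30 = 1156 - 64 ≡ 20; y = λ·(34 - 20) - 29 ≡ 45. → (20, 45)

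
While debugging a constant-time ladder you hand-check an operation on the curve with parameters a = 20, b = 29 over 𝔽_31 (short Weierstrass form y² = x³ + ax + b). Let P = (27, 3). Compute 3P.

Repeated addition: build up to 3P.
2P: tangent at (27, 3): λ = (3·27² + 20)/(2·3) ≡ 6/6. 6⁻¹ ≡ 26 (mod 31) since 6·26 = 156 ≡ 1, so λ ≡ 6·26 ≡ 1.
  x = λ² - 27 - 27 = 1 - 54 ≡ 9; y = λ·(27 - 9) - 3 ≡ 15. → (9, 15)
3P: (9, 15) + (27, 3). λ = (3 - 15)/(27 - 9) ≡ 19/18 mod 31. 18⁻¹ ≡ 19 (mod 31), so λ ≡ 20.
  x = λ² - 9 - 27 = 400 - 36 ≡ 23; y = λ·(9 - 23) - 15 ≡ 15. → (23, 15)

(23, 15)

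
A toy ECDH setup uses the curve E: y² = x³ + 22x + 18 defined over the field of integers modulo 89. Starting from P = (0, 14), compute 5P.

Double-and-add on 5 = (101)₂. Start with P = (0, 14) for the leading 1-bit.
double: tangent at (0, 14): λ = (3·0² + 22)/(2·14) ≡ 22/28. 28⁻¹ ≡ 35 (mod 89), so λ ≡ 22·35 ≡ 58.
  x = λ² - 0 - 0 = 3364 - 0 ≡ 71; y = λ·(0 - 71) - 14 ≡ 51. → (71, 51)
double: tangent at (71, 51): λ = (3·71² + 22)/(2·51) ≡ 15/13. 13⁻¹ ≡ 48 (mod 89), so λ ≡ 15·48 ≡ 8.
  x = λ² - 71 - 71 = 64 - 142 ≡ 11; y = λ·(71 - 11) - 51 ≡ 73. → (11, 73)
add P: (11, 73) + (0, 14). λ = (14 - 73)/(0 - 11) ≡ 30/78 mod 89. 78⁻¹ ≡ 8 (mod 89), so λ ≡ 62.
  x = λ² - 11 - 0 = 3844 - 11 ≡ 6; y = λ·(11 - 6) - 73 ≡ 59. → (6, 59)

(6, 59)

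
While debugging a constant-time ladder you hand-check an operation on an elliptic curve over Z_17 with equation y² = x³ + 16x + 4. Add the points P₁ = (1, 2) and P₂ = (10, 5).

(8, 7)

(1, 2) + (10, 5). λ = (5 - 2)/(10 - 1) ≡ 3/9 mod 17. 9⁻¹ ≡ 2 (mod 17) since 9·2 = 18 ≡ 1, so λ ≡ 6.
  x = λ² - 1 - 10 = 36 - 11 ≡ 8; y = λ·(1 - 8) - 2 ≡ 7. → (8, 7)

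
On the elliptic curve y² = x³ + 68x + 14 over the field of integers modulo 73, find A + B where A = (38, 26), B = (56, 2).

(38, 26) + (56, 2). λ = (2 - 26)/(56 - 38) ≡ 49/18 mod 73. 18⁻¹ ≡ 69 (mod 73), so λ ≡ 23.
  x = λ² - 38 - 56 = 529 - 94 ≡ 70; y = λ·(38 - 70) - 26 ≡ 41. → (70, 41)

(70, 41)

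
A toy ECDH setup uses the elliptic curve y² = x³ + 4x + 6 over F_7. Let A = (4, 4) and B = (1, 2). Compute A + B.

(4, 4) + (1, 2). λ = (2 - 4)/(1 - 4) ≡ 5/4 mod 7. 4⁻¹ ≡ 2 (mod 7), so λ ≡ 3.
  x = λ² - 4 - 1 = 9 - 5 ≡ 4; y = λ·(4 - 4) - 4 ≡ 3. → (4, 3)

(4, 3)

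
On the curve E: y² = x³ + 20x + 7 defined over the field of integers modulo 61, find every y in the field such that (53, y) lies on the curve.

none

x³ + 20x + 7 = 149944 ≡ 6 (mod 61).
6 is a non-residue mod 61; no y exists.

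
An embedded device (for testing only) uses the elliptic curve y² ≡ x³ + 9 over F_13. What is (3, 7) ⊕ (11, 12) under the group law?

(0, 3)

(3, 7) + (11, 12). λ = (12 - 7)/(11 - 3) ≡ 5/8 mod 13. 8⁻¹ ≡ 5 (mod 13) since 8·5 = 40 ≡ 1, so λ ≡ 12.
  x = λ² - 3 - 11 = 144 - 14 ≡ 0; y = λ·(3 - 0) - 7 ≡ 3. → (0, 3)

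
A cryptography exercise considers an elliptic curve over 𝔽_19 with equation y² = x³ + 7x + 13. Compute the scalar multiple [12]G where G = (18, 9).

Double-and-add on 12 = (1100)₂. Start with G = (18, 9) for the leading 1-bit.
double: tangent at (18, 9): λ = (3·18² + 7)/(2·9) ≡ 10/18. 18⁻¹ ≡ 18 (mod 19) since 18·18 = 324 ≡ 1, so λ ≡ 10·18 ≡ 9.
  x = λ² - 18 - 18 = 81 - 36 ≡ 7; y = λ·(18 - 7) - 9 ≡ 14. → (7, 14)
add G: (7, 14) + (18, 9). λ = (9 - 14)/(18 - 7) ≡ 14/11 mod 19. 11⁻¹ ≡ 7 (mod 19), so λ ≡ 3.
  x = λ² - 7 - 18 = 9 - 25 ≡ 3; y = λ·(7 - 3) - 14 ≡ 17. → (3, 17)
double: tangent at (3, 17): λ = (3·3² + 7)/(2·17) ≡ 15/15. 15⁻¹ ≡ 14 (mod 19), so λ ≡ 15·14 ≡ 1.
  x = λ² - 3 - 3 = 1 - 6 ≡ 14; y = λ·(3 - 14) - 17 ≡ 10. → (14, 10)
double: tangent at (14, 10): λ = (3·14² + 7)/(2·10) ≡ 6/1. 1⁻¹ ≡ 1 (mod 19), so λ ≡ 6·1 ≡ 6.
  x = λ² - 14 - 14 = 36 - 28 ≡ 8; y = λ·(14 - 8) - 10 ≡ 7. → (8, 7)

(8, 7)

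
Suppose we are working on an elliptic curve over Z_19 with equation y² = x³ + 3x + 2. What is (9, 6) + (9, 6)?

tangent at (9, 6): λ = (3·9² + 3)/(2·6) ≡ 18/12. 12⁻¹ ≡ 8 (mod 19) since 12·8 = 96 ≡ 1, so λ ≡ 18·8 ≡ 11.
  x = λ² - 9 - 9 = 121 - 18 ≡ 8; y = λ·(9 - 8) - 6 ≡ 5. → (8, 5)

(8, 5)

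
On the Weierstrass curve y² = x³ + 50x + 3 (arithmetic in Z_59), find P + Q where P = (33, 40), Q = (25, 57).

(33, 40) + (25, 57). λ = (57 - 40)/(25 - 33) ≡ 17/51 mod 59. 51⁻¹ ≡ 22 (mod 59), so λ ≡ 20.
  x = λ² - 33 - 25 = 400 - 58 ≡ 47; y = λ·(33 - 47) - 40 ≡ 34. → (47, 34)

(47, 34)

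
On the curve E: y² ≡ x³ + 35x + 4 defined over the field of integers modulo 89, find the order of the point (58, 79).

9

2P: tangent at (58, 79): λ = (3·58² + 35)/(2·79) ≡ 70/69. 69⁻¹ ≡ 40 (mod 89), so λ ≡ 70·40 ≡ 41.
  x = λ² - 58 - 58 = 1681 - 116 ≡ 52; y = λ·(58 - 52) - 79 ≡ 78. → (52, 78)
3P: (52, 78) + (58, 79). λ = (79 - 78)/(58 - 52) ≡ 1/6 mod 89. 6⁻¹ ≡ 15 (mod 89), so λ ≡ 15.
  x = λ² - 52 - 58 = 225 - 110 ≡ 26; y = λ·(52 - 26) - 78 ≡ 45. → (26, 45)
4P: (26, 45) + (58, 79). λ = (79 - 45)/(58 - 26) ≡ 34/32 mod 89. 32⁻¹ ≡ 64 (mod 89), so λ ≡ 40.
  x = λ² - 26 - 58 = 1600 - 84 ≡ 3; y = λ·(26 - 3) - 45 ≡ 74. → (3, 74)
5P: (3, 74) + (58, 79). λ = (79 - 74)/(58 - 3) ≡ 5/55 mod 89. 55⁻¹ ≡ 34 (mod 89) since 55·34 = 1870 ≡ 1, so λ ≡ 81.
  x = λ² - 3 - 58 = 6561 - 61 ≡ 3; y = λ·(3 - 3) - 74 ≡ 15. → (3, 15)
6P: (3, 15) + (58, 79). λ = (79 - 15)/(58 - 3) ≡ 64/55 mod 89. 55⁻¹ ≡ 34 (mod 89) since 55·34 = 1870 ≡ 1, so λ ≡ 40.
  x = λ² - 3 - 58 = 1600 - 61 ≡ 26; y = λ·(3 - 26) - 15 ≡ 44. → (26, 44)
7P: (26, 44) + (58, 79). λ = (79 - 44)/(58 - 26) ≡ 35/32 mod 89. 32⁻¹ ≡ 64 (mod 89) since 32·64 = 2048 ≡ 1, so λ ≡ 15.
  x = λ² - 26 - 58 = 225 - 84 ≡ 52; y = λ·(26 - 52) - 44 ≡ 11. → (52, 11)
8P: (52, 11) + (58, 79). λ = (79 - 11)/(58 - 52) ≡ 68/6 mod 89. 6⁻¹ ≡ 15 (mod 89), so λ ≡ 41.
  x = λ² - 52 - 58 = 1681 - 110 ≡ 58; y = λ·(52 - 58) - 11 ≡ 10. → (58, 10)
9P: (58, 10) + (58, 79): same x and y₁ ≡ -y₂, so the sum is ∞.
9P = ∞, so the order is 9.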